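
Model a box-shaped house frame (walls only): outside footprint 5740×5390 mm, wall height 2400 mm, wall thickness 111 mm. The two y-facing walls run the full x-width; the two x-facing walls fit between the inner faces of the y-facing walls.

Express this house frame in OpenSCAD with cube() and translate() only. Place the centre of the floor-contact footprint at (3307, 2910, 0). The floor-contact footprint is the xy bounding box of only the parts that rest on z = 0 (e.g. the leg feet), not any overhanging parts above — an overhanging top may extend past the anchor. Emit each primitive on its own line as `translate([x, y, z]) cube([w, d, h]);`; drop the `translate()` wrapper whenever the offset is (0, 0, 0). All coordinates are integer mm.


translate([437, 215, 0]) cube([5740, 111, 2400]);
translate([437, 5494, 0]) cube([5740, 111, 2400]);
translate([437, 326, 0]) cube([111, 5168, 2400]);
translate([6066, 326, 0]) cube([111, 5168, 2400]);


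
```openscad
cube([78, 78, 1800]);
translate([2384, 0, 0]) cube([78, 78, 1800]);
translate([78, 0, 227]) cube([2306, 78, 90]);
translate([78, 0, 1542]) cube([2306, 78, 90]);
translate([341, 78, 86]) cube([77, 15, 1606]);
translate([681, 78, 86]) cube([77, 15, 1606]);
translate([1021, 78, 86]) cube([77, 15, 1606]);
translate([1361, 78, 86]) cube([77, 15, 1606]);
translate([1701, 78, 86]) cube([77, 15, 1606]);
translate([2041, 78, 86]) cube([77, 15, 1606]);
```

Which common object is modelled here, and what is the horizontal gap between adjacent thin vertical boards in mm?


A fence section. The picket gap is 263 mm.

Two posts, two rails, 6 pickets — a fence section. Span 2306 mm holds 6 pickets of 77 mm with 7 equal gaps: ⌊(2306 − 6·77) / 7⌋ = 263 mm.


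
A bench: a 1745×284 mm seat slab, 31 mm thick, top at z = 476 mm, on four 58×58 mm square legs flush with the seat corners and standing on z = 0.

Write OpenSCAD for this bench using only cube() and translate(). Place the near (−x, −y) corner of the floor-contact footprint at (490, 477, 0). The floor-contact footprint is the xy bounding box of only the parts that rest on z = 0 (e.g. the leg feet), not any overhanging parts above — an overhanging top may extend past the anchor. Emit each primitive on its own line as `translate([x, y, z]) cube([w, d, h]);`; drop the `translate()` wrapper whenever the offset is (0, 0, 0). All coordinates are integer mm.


translate([490, 477, 445]) cube([1745, 284, 31]);
translate([490, 477, 0]) cube([58, 58, 445]);
translate([490, 703, 0]) cube([58, 58, 445]);
translate([2177, 477, 0]) cube([58, 58, 445]);
translate([2177, 703, 0]) cube([58, 58, 445]);


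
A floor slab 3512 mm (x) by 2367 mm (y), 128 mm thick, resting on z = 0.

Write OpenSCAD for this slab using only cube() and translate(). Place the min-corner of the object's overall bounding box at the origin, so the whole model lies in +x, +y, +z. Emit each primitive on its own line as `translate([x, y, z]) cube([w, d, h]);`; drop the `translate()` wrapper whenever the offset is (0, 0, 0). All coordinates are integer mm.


cube([3512, 2367, 128]);


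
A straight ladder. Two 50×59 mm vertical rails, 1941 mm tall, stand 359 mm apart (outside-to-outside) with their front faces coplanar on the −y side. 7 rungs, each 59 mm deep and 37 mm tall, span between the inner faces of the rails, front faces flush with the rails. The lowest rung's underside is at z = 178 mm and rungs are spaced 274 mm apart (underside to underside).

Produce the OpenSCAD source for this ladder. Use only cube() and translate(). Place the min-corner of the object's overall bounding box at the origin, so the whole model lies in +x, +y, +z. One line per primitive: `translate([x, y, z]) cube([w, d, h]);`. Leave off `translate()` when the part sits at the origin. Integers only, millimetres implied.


cube([50, 59, 1941]);
translate([309, 0, 0]) cube([50, 59, 1941]);
translate([50, 0, 178]) cube([259, 59, 37]);
translate([50, 0, 452]) cube([259, 59, 37]);
translate([50, 0, 726]) cube([259, 59, 37]);
translate([50, 0, 1000]) cube([259, 59, 37]);
translate([50, 0, 1274]) cube([259, 59, 37]);
translate([50, 0, 1548]) cube([259, 59, 37]);
translate([50, 0, 1822]) cube([259, 59, 37]);


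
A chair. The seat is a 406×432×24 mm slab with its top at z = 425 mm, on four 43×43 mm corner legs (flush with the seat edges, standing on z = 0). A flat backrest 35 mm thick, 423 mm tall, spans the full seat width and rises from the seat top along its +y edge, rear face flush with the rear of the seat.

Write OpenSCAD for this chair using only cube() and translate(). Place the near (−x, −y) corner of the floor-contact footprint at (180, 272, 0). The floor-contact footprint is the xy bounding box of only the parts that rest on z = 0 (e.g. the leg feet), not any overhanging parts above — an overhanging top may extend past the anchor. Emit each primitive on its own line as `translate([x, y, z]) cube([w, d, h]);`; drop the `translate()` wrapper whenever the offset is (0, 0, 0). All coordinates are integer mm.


// leg_h = 425 - 24 = 401
translate([180, 272, 401]) cube([406, 432, 24]);
translate([180, 272, 0]) cube([43, 43, 401]);
translate([543, 272, 0]) cube([43, 43, 401]);
translate([180, 661, 0]) cube([43, 43, 401]);
translate([543, 661, 0]) cube([43, 43, 401]);
translate([180, 669, 425]) cube([406, 35, 423]);


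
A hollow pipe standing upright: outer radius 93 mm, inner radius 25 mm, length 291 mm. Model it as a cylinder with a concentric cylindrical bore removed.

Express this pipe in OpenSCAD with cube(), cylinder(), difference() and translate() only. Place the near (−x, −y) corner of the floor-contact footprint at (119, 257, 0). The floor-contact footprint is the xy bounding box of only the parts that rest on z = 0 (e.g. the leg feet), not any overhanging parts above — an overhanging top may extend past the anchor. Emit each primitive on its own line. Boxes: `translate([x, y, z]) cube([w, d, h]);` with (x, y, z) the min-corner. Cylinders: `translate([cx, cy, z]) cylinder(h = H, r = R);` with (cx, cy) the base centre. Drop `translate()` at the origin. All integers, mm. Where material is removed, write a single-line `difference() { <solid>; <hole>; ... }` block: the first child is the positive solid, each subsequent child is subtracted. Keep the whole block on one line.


difference() { translate([212, 350, 0]) cylinder(h = 291, r = 93); translate([212, 350, 0]) cylinder(h = 291, r = 25); }


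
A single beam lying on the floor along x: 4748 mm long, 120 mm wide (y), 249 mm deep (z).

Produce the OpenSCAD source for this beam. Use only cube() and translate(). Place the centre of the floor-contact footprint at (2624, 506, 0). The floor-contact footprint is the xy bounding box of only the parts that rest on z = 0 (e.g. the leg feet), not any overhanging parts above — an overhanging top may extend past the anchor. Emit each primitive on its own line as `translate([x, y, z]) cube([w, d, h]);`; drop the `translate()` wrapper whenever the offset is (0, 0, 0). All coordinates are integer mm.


translate([250, 446, 0]) cube([4748, 120, 249]);


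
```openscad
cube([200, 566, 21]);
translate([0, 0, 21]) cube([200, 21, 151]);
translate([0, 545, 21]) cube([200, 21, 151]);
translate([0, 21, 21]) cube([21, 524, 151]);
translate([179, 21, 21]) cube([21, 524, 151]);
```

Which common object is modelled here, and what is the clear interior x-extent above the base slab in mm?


An open box. The internal width is 158 mm.

A 200×566 base slab with four walls standing on it — an open box. The base is 200 mm wide and the walls are 21 mm thick, so the internal width is 200 − 2 × 21 = 158 mm.


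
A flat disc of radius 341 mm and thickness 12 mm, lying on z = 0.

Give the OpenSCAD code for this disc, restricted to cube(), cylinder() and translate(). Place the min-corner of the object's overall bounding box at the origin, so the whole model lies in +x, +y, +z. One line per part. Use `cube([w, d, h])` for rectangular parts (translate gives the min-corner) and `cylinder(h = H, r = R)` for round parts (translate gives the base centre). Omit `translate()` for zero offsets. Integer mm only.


translate([341, 341, 0]) cylinder(h = 12, r = 341);


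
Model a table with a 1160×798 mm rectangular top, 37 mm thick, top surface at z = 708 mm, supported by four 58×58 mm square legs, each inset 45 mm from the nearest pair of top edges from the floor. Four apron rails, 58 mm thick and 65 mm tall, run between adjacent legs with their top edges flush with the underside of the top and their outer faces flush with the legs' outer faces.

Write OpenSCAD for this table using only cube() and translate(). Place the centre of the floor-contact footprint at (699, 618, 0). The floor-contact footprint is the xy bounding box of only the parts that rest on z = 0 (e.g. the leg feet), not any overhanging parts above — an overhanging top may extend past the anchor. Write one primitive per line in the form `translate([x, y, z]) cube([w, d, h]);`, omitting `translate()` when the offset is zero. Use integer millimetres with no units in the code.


// leg_h = 708 - 37 = 671
// apron z = 671 - 65 = 606
translate([119, 219, 671]) cube([1160, 798, 37]);
translate([164, 264, 0]) cube([58, 58, 671]);
translate([1176, 264, 0]) cube([58, 58, 671]);
translate([164, 914, 0]) cube([58, 58, 671]);
translate([1176, 914, 0]) cube([58, 58, 671]);
translate([222, 264, 606]) cube([954, 58, 65]);
translate([222, 914, 606]) cube([954, 58, 65]);
translate([164, 322, 606]) cube([58, 592, 65]);
translate([1176, 322, 606]) cube([58, 592, 65]);


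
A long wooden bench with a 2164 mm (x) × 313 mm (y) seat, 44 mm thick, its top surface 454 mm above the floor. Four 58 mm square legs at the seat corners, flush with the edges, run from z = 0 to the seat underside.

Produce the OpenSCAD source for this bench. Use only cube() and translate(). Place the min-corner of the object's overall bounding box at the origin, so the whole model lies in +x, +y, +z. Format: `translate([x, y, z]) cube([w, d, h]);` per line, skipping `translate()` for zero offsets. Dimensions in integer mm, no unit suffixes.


translate([0, 0, 410]) cube([2164, 313, 44]);
cube([58, 58, 410]);
translate([0, 255, 0]) cube([58, 58, 410]);
translate([2106, 0, 0]) cube([58, 58, 410]);
translate([2106, 255, 0]) cube([58, 58, 410]);


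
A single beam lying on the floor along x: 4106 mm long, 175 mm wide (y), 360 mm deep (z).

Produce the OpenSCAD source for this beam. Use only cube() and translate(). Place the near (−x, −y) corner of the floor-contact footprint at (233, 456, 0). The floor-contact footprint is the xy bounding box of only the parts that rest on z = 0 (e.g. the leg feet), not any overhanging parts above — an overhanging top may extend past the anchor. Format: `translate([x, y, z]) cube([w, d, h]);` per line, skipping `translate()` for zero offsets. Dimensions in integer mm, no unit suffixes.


translate([233, 456, 0]) cube([4106, 175, 360]);


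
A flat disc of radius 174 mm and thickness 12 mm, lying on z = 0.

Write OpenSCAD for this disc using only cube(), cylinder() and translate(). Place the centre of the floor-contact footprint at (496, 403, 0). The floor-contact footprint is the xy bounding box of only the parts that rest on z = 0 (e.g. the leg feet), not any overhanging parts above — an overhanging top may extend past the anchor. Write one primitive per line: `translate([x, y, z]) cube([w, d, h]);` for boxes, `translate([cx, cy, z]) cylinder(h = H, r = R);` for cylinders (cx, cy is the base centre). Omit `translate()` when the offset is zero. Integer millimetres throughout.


translate([496, 403, 0]) cylinder(h = 12, r = 174);


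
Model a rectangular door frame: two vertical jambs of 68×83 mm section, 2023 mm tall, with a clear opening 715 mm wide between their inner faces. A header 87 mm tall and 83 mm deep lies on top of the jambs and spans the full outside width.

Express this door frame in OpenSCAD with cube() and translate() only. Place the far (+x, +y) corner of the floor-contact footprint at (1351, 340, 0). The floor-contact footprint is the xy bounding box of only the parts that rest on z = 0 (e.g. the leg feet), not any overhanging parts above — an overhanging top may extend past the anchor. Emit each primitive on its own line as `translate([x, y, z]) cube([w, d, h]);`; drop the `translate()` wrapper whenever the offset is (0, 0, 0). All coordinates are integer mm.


translate([500, 257, 0]) cube([68, 83, 2023]);
translate([1283, 257, 0]) cube([68, 83, 2023]);
translate([500, 257, 2023]) cube([851, 83, 87]);


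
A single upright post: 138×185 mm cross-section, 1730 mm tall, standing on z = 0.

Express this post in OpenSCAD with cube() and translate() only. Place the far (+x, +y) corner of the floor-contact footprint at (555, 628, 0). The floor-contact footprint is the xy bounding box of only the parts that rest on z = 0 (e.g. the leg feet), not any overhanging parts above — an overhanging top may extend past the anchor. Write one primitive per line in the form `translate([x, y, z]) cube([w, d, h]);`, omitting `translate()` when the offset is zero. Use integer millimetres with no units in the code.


translate([417, 443, 0]) cube([138, 185, 1730]);


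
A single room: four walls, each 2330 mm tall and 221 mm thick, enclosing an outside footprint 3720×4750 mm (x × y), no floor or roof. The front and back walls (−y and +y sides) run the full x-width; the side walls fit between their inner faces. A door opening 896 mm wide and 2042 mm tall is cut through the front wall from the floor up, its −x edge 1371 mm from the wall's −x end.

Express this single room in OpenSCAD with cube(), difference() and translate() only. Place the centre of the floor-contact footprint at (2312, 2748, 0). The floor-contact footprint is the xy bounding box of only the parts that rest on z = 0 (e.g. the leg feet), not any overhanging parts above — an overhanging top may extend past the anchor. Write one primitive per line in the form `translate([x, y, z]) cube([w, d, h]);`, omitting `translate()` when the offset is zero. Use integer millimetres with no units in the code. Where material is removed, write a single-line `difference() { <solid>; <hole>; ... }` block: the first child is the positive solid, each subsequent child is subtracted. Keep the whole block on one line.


difference() { translate([452, 373, 0]) cube([3720, 221, 2330]); translate([1823, 373, 0]) cube([896, 221, 2042]); }
translate([452, 4902, 0]) cube([3720, 221, 2330]);
translate([452, 594, 0]) cube([221, 4308, 2330]);
translate([3951, 594, 0]) cube([221, 4308, 2330]);


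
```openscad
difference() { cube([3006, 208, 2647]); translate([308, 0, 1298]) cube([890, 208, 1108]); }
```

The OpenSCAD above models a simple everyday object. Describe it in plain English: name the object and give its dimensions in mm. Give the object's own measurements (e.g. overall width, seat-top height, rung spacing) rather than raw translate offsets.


A wall 3006 mm long (x), 208 mm thick (y), 2647 mm tall, with a rectangular window opening cut through it. The opening is 890 mm wide and 1108 mm tall; its sill is at z = 1298 mm and its near (−x) edge is 308 mm from the wall's −x end. The opening passes through the full wall thickness.


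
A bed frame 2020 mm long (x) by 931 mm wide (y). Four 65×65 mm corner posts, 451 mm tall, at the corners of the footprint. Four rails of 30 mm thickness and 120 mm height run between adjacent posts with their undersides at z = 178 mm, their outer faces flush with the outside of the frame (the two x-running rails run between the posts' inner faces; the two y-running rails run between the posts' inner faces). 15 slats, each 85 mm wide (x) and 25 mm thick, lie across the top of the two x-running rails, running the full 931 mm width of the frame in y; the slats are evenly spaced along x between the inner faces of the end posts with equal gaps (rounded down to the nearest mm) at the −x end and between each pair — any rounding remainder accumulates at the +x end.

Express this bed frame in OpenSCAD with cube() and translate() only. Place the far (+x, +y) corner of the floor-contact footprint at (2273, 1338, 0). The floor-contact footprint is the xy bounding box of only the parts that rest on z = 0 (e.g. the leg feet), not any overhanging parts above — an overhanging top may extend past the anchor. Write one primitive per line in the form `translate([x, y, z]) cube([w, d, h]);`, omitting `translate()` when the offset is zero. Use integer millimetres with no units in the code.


// slat z = rail_z + rail_h = 178 + 120 = 298
// slat gap = ⌊(1890 − 15·85) / 16⌋ = 38
translate([253, 407, 0]) cube([65, 65, 451]);
translate([253, 1273, 0]) cube([65, 65, 451]);
translate([2208, 407, 0]) cube([65, 65, 451]);
translate([2208, 1273, 0]) cube([65, 65, 451]);
translate([318, 407, 178]) cube([1890, 30, 120]);
translate([318, 1308, 178]) cube([1890, 30, 120]);
translate([253, 472, 178]) cube([30, 801, 120]);
translate([2243, 472, 178]) cube([30, 801, 120]);
translate([356, 407, 298]) cube([85, 931, 25]);
translate([479, 407, 298]) cube([85, 931, 25]);
translate([602, 407, 298]) cube([85, 931, 25]);
translate([725, 407, 298]) cube([85, 931, 25]);
translate([848, 407, 298]) cube([85, 931, 25]);
translate([971, 407, 298]) cube([85, 931, 25]);
translate([1094, 407, 298]) cube([85, 931, 25]);
translate([1217, 407, 298]) cube([85, 931, 25]);
translate([1340, 407, 298]) cube([85, 931, 25]);
translate([1463, 407, 298]) cube([85, 931, 25]);
translate([1586, 407, 298]) cube([85, 931, 25]);
translate([1709, 407, 298]) cube([85, 931, 25]);
translate([1832, 407, 298]) cube([85, 931, 25]);
translate([1955, 407, 298]) cube([85, 931, 25]);
translate([2078, 407, 298]) cube([85, 931, 25]);


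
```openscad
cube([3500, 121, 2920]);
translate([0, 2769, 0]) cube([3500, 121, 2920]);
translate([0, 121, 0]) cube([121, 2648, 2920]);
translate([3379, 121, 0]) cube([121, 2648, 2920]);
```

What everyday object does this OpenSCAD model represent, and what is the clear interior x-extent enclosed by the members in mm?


A house (or room) frame. The interior width is 3258 mm.

Four 2920 mm walls enclosing a rectangle with no floor or roof — a room or house frame. Outside width is 3500 mm and wall thickness is 121 mm, so the interior width is 3500 − 2 × 121 = 3258 mm.


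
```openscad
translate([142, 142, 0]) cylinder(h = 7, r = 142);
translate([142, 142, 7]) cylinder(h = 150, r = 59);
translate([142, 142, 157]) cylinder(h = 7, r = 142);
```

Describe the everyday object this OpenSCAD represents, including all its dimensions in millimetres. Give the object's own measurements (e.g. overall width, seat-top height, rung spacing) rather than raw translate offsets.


A spool: two coaxial disc flanges of radius 142 mm and thickness 7 mm, joined by a core cylinder of radius 59 mm and height 150 mm. The lower flange rests on z = 0 and the three cylinders share a vertical axis.


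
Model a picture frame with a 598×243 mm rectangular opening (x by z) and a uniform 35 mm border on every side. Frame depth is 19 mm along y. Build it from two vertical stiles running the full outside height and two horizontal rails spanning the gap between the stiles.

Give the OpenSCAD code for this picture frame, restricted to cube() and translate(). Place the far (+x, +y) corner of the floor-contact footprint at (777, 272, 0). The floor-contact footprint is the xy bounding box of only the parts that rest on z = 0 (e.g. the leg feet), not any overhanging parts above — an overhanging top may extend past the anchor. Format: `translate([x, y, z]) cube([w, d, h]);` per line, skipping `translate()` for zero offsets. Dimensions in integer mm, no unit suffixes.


translate([109, 253, 0]) cube([35, 19, 313]);
translate([742, 253, 0]) cube([35, 19, 313]);
translate([144, 253, 0]) cube([598, 19, 35]);
translate([144, 253, 278]) cube([598, 19, 35]);


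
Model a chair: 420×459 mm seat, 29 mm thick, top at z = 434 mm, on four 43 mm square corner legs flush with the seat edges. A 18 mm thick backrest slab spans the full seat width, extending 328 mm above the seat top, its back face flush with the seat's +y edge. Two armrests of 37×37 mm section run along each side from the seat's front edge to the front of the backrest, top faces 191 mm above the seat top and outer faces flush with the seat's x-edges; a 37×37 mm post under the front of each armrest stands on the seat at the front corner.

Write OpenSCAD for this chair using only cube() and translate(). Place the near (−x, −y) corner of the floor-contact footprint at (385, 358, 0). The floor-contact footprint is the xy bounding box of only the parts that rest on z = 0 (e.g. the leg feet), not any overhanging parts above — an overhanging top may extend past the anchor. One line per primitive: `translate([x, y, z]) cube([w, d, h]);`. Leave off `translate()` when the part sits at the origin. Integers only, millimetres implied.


// leg_h = 434 - 29 = 405
// arm post h = 191 - 37 = 154
translate([385, 358, 405]) cube([420, 459, 29]);
translate([385, 358, 0]) cube([43, 43, 405]);
translate([762, 358, 0]) cube([43, 43, 405]);
translate([385, 774, 0]) cube([43, 43, 405]);
translate([762, 774, 0]) cube([43, 43, 405]);
translate([385, 799, 434]) cube([420, 18, 328]);
translate([385, 358, 588]) cube([37, 441, 37]);
translate([768, 358, 588]) cube([37, 441, 37]);
translate([385, 358, 434]) cube([37, 37, 154]);
translate([768, 358, 434]) cube([37, 37, 154]);


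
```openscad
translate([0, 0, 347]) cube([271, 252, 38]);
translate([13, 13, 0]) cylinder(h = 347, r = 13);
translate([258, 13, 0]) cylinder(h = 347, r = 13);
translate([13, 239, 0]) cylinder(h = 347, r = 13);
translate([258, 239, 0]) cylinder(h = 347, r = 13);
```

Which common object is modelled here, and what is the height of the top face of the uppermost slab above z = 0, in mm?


A stool. The seat height is 385 mm.

A 271×252×38 slab at z = 347 on four corner cylinders — a stool. The seat top is 347 + 38 = 385 mm.


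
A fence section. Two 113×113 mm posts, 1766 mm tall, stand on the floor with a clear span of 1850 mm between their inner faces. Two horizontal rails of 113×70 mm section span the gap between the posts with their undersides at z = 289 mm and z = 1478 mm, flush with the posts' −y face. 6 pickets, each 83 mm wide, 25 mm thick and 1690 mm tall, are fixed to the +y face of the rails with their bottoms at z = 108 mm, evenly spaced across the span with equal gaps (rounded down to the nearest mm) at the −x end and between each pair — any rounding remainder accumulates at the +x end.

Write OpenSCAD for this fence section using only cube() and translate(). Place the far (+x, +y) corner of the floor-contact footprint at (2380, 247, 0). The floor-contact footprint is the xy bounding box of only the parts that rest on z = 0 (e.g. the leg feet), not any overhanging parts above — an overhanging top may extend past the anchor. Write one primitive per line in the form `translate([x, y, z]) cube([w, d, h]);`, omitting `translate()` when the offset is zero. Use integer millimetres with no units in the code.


translate([304, 134, 0]) cube([113, 113, 1766]);
translate([2267, 134, 0]) cube([113, 113, 1766]);
translate([417, 134, 289]) cube([1850, 113, 70]);
translate([417, 134, 1478]) cube([1850, 113, 70]);
translate([610, 247, 108]) cube([83, 25, 1690]);
translate([886, 247, 108]) cube([83, 25, 1690]);
translate([1162, 247, 108]) cube([83, 25, 1690]);
translate([1438, 247, 108]) cube([83, 25, 1690]);
translate([1714, 247, 108]) cube([83, 25, 1690]);
translate([1990, 247, 108]) cube([83, 25, 1690]);


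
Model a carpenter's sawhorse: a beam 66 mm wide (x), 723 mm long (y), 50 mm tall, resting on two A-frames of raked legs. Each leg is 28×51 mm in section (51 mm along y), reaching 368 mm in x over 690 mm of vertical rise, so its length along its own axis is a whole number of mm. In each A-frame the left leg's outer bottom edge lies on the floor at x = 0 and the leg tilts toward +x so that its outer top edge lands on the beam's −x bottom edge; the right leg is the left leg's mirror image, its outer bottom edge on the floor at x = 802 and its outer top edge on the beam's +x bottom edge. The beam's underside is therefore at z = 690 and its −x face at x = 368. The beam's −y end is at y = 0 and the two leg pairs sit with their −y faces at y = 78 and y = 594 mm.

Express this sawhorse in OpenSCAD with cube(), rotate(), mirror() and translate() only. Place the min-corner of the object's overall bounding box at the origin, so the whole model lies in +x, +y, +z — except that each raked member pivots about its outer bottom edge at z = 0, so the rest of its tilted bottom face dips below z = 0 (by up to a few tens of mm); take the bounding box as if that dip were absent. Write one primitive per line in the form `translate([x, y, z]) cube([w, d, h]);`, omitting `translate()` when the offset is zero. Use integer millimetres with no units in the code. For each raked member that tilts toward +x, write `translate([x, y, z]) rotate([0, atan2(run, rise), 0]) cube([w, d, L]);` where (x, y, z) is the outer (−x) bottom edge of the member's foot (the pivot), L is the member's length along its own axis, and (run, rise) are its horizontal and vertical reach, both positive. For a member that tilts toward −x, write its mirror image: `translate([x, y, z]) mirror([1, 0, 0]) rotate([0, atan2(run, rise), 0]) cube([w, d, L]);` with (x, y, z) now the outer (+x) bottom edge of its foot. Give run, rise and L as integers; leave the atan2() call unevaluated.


// leg length = √(368² + 690²) = 782
// right-leg outer foot x = 2·368 + 66 = 802
// beam min-corner = (368, 0, 690)
translate([368, 0, 690]) cube([66, 723, 50]);
translate([0, 78, 0]) rotate([0, atan2(368, 690), 0]) cube([28, 51, 782]);
translate([802, 78, 0]) mirror([1, 0, 0]) rotate([0, atan2(368, 690), 0]) cube([28, 51, 782]);
translate([0, 594, 0]) rotate([0, atan2(368, 690), 0]) cube([28, 51, 782]);
translate([802, 594, 0]) mirror([1, 0, 0]) rotate([0, atan2(368, 690), 0]) cube([28, 51, 782]);


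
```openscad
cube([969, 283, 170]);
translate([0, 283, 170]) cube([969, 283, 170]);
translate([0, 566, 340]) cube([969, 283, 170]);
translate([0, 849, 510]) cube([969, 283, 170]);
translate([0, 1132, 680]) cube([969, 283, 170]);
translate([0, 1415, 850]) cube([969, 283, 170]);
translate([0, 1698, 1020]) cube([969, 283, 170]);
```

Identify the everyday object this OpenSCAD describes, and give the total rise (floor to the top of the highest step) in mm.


A staircase. The total rise is 1190 mm.

7 identical blocks, each offset up and back from the previous — a staircase. Each step is 170 mm tall and there are 7 of them, so the total rise is 7 × 170 = 1190 mm.


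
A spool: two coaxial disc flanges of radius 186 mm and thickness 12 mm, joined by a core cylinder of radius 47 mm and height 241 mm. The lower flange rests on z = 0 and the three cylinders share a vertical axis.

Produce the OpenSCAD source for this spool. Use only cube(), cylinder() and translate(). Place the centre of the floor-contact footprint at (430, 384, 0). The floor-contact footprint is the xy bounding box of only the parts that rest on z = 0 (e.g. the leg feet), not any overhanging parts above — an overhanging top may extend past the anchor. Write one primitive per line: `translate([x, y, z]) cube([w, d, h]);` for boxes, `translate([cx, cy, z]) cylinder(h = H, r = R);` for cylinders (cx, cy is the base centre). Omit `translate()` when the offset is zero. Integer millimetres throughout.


translate([430, 384, 0]) cylinder(h = 12, r = 186);
translate([430, 384, 12]) cylinder(h = 241, r = 47);
translate([430, 384, 253]) cylinder(h = 12, r = 186);


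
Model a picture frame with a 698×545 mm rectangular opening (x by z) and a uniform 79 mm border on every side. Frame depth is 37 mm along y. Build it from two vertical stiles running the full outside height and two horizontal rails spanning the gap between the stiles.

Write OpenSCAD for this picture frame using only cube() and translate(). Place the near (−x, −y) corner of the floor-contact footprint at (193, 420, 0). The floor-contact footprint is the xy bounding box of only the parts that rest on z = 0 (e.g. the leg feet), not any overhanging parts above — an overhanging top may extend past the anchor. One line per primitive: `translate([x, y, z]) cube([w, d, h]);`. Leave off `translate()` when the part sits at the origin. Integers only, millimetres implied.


translate([193, 420, 0]) cube([79, 37, 703]);
translate([970, 420, 0]) cube([79, 37, 703]);
translate([272, 420, 0]) cube([698, 37, 79]);
translate([272, 420, 624]) cube([698, 37, 79]);


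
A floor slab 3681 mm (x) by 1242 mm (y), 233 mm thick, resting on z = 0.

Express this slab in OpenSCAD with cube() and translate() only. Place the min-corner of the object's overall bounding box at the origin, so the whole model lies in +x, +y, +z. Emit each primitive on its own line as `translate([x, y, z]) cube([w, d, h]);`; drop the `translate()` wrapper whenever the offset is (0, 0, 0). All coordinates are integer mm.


cube([3681, 1242, 233]);


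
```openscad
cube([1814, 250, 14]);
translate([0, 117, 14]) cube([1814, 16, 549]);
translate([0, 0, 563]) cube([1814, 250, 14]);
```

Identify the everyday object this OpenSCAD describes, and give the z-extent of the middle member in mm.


An I-beam. The web height is 549 mm.

Two wide flanges with a thin centred web — an I-beam. Overall 577 mm minus two 14 mm flanges gives a web of 577 − 2·14 = 549 mm.


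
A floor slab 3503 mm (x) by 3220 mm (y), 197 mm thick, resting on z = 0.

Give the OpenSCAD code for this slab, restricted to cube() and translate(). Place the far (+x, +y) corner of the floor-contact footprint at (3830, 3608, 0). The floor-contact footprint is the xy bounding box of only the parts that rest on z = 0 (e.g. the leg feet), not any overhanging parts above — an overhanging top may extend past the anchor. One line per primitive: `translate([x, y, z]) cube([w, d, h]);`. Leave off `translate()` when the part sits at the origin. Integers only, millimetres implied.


translate([327, 388, 0]) cube([3503, 3220, 197]);


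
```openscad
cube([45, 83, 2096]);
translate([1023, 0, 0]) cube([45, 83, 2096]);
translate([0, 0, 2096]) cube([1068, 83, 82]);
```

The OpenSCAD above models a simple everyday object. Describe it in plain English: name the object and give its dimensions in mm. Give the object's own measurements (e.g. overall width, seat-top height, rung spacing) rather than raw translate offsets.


A door frame. The clear opening is 978 mm wide and 2096 mm high. Two 45 mm wide jambs, 83 mm deep, stand either side of the opening from the floor to the top of the opening. A 82 mm thick head sits across the top of both jambs, spanning the full outside width of the frame.


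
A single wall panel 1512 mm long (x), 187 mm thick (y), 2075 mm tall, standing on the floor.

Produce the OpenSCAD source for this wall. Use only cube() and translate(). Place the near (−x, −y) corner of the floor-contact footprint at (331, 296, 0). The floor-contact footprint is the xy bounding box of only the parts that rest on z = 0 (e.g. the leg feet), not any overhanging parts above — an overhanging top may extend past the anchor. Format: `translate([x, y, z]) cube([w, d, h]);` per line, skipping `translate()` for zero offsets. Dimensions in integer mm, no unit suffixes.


translate([331, 296, 0]) cube([1512, 187, 2075]);


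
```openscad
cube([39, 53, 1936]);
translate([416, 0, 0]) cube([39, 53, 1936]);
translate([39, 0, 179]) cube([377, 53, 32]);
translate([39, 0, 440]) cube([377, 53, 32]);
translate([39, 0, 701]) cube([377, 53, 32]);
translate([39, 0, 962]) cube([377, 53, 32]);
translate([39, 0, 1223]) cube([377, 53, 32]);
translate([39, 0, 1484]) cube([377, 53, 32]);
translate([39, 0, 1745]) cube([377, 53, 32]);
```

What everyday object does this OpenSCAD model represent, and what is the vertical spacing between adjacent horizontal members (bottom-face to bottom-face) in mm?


A ladder. The rung spacing is 261 mm.

Two tall 39×53 posts with 7 short bars between them — a ladder. Adjacent rungs sit at z = 179 and z = 440, so the spacing is 440 − 179 = 261 mm.


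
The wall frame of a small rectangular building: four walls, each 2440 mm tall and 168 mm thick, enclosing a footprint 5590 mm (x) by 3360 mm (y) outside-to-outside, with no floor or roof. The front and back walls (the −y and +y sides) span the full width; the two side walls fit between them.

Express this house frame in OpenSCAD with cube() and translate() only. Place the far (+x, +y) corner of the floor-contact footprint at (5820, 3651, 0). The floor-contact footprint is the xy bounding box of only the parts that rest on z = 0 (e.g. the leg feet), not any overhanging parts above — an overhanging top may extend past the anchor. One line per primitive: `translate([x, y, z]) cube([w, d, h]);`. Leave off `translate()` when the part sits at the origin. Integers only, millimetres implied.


translate([230, 291, 0]) cube([5590, 168, 2440]);
translate([230, 3483, 0]) cube([5590, 168, 2440]);
translate([230, 459, 0]) cube([168, 3024, 2440]);
translate([5652, 459, 0]) cube([168, 3024, 2440]);


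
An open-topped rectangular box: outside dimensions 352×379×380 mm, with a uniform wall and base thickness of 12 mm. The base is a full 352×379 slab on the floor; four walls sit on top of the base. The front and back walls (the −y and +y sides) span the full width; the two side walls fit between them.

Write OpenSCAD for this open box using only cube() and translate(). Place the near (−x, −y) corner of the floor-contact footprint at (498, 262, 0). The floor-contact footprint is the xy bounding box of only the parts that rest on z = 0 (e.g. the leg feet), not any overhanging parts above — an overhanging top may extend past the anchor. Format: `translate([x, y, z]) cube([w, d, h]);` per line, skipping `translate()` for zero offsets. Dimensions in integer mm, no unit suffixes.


translate([498, 262, 0]) cube([352, 379, 12]);
translate([498, 262, 12]) cube([352, 12, 368]);
translate([498, 629, 12]) cube([352, 12, 368]);
translate([498, 274, 12]) cube([12, 355, 368]);
translate([838, 274, 12]) cube([12, 355, 368]);


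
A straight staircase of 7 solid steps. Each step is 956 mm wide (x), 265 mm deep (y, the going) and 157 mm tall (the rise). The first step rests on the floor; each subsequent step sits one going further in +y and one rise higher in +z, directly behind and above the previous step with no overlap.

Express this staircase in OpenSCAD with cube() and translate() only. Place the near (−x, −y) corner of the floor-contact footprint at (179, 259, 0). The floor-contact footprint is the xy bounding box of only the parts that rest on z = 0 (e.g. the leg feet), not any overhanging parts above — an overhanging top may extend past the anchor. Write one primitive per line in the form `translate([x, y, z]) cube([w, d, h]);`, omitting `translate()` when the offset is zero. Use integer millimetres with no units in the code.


translate([179, 259, 0]) cube([956, 265, 157]);
translate([179, 524, 157]) cube([956, 265, 157]);
translate([179, 789, 314]) cube([956, 265, 157]);
translate([179, 1054, 471]) cube([956, 265, 157]);
translate([179, 1319, 628]) cube([956, 265, 157]);
translate([179, 1584, 785]) cube([956, 265, 157]);
translate([179, 1849, 942]) cube([956, 265, 157]);


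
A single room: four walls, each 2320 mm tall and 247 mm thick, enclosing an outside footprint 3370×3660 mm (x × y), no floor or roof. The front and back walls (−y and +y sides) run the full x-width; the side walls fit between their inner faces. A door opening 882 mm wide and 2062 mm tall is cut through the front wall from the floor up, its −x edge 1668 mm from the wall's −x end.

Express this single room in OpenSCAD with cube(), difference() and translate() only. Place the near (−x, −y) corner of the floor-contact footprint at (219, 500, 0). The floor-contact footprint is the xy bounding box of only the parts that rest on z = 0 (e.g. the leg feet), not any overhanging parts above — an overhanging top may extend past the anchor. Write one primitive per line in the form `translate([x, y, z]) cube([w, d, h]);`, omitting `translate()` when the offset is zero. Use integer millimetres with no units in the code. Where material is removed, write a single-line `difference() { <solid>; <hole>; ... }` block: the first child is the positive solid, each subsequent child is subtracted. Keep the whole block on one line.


difference() { translate([219, 500, 0]) cube([3370, 247, 2320]); translate([1887, 500, 0]) cube([882, 247, 2062]); }
translate([219, 3913, 0]) cube([3370, 247, 2320]);
translate([219, 747, 0]) cube([247, 3166, 2320]);
translate([3342, 747, 0]) cube([247, 3166, 2320]);


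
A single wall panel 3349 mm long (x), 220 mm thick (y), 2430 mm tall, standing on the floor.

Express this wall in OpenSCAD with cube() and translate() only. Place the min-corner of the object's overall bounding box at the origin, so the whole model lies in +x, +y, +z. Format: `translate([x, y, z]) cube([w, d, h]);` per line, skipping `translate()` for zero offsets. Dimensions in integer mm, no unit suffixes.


cube([3349, 220, 2430]);


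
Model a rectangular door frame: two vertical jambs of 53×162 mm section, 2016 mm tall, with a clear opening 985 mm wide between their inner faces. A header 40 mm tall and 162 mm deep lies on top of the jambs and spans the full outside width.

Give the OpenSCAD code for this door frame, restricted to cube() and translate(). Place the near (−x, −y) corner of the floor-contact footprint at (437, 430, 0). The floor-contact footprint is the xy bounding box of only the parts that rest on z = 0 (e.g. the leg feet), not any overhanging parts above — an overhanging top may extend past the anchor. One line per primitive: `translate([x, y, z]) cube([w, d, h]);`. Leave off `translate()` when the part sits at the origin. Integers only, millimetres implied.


translate([437, 430, 0]) cube([53, 162, 2016]);
translate([1475, 430, 0]) cube([53, 162, 2016]);
translate([437, 430, 2016]) cube([1091, 162, 40]);


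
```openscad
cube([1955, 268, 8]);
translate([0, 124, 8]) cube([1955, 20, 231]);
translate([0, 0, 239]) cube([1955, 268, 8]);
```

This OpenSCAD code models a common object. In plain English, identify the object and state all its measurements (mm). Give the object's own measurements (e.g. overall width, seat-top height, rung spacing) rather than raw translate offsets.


An I-beam lying along x, 1955 mm long. Overall section height 247 mm. Two flanges 268 mm wide (y) and 8 mm thick, one on the floor and one at the top; a web 20 mm thick runs between them, centred on the flange width.


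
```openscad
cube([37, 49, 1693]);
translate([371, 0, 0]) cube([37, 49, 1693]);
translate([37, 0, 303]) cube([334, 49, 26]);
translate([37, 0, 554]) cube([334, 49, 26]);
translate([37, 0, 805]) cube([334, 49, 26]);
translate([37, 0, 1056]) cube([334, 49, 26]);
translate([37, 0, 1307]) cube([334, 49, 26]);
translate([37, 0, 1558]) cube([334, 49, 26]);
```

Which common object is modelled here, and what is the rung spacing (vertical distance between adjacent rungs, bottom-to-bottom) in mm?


A ladder. The rung spacing is 251 mm.

Two tall 37×49 posts with 6 short bars between them — a ladder. Adjacent rungs sit at z = 303 and z = 554, so the spacing is 554 − 303 = 251 mm.


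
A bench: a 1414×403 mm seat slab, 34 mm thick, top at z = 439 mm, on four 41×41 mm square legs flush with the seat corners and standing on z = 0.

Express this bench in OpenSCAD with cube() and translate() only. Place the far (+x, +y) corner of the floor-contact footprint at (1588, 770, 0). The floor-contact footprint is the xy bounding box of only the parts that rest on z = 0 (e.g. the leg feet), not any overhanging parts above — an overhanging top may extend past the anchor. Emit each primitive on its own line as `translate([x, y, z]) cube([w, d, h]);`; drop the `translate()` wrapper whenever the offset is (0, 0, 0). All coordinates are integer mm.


translate([174, 367, 405]) cube([1414, 403, 34]);
translate([174, 367, 0]) cube([41, 41, 405]);
translate([174, 729, 0]) cube([41, 41, 405]);
translate([1547, 367, 0]) cube([41, 41, 405]);
translate([1547, 729, 0]) cube([41, 41, 405]);
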